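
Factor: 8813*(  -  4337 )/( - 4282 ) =38221981/4282 = 2^(  -  1)*7^1*1259^1*2141^( - 1 )*4337^1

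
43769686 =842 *51983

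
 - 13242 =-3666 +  - 9576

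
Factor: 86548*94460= 2^4*5^1*7^1  *  11^1*281^1*4723^1 =8175324080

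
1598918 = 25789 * 62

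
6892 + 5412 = 12304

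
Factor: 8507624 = 2^3*1063453^1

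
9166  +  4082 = 13248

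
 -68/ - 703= 68/703 = 0.10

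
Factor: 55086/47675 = 2^1* 3^1*5^(-2)*1907^( - 1 )*9181^1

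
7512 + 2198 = 9710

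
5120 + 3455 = 8575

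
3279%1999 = 1280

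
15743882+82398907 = 98142789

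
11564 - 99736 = -88172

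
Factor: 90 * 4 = 360 = 2^3*3^2*5^1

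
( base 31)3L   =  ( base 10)114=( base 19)60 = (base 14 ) 82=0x72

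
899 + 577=1476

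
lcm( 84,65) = 5460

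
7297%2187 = 736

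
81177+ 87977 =169154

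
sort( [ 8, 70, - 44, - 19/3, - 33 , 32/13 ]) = [ - 44, - 33,- 19/3,32/13, 8,70]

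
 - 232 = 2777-3009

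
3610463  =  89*40567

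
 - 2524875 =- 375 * 6733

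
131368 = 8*16421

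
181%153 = 28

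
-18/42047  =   - 18/42047 = - 0.00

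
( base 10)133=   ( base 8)205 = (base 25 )58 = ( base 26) 53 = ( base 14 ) 97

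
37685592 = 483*78024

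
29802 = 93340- 63538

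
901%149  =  7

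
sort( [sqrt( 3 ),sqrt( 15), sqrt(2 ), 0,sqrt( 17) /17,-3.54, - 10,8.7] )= [-10, - 3.54,0,sqrt(17) /17, sqrt(2 ),sqrt(3 ),sqrt( 15 ),8.7 ]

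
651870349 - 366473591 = 285396758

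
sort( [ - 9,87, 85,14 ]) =[ -9, 14,85, 87 ] 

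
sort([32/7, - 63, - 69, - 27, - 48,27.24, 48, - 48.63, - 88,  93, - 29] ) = [-88, - 69,-63,-48.63,-48, -29, - 27,32/7,27.24,48,  93]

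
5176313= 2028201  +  3148112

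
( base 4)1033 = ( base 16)4F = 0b1001111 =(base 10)79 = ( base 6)211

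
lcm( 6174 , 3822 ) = 80262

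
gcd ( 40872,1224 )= 24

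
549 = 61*9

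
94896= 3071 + 91825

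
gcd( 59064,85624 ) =8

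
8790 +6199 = 14989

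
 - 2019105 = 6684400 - 8703505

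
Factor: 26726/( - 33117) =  - 46/57 = - 2^1 * 3^( - 1) * 19^(-1 ) * 23^1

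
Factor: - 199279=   -  349^1*571^1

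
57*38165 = 2175405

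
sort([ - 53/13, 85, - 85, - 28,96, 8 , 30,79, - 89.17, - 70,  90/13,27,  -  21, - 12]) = [ - 89.17,- 85,-70, - 28, - 21, - 12 , - 53/13,90/13 , 8 , 27 , 30, 79,  85,96 ]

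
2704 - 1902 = 802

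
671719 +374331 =1046050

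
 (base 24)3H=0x59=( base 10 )89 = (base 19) 4d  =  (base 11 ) 81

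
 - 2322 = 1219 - 3541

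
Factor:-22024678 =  - 2^1*13^1*847103^1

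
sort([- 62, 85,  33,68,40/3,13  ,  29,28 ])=[ - 62,13 , 40/3,28,29,33,68,85]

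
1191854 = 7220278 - 6028424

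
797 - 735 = 62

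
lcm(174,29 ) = 174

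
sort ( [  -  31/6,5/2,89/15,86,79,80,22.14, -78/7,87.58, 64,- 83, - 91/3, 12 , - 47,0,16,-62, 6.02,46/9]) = [  -  83, - 62,  -  47, - 91/3, - 78/7, - 31/6,0,5/2, 46/9,89/15, 6.02,12,16,22.14, 64, 79, 80,  86,87.58 ]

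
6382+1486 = 7868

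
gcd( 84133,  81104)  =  1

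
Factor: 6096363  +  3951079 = 2^1*17^1*295513^1 = 10047442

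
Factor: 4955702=2^1*2477851^1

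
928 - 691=237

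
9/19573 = 9/19573 = 0.00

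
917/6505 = 917/6505 = 0.14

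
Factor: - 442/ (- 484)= 221/242 = 2^(-1)*11^( - 2 )* 13^1*17^1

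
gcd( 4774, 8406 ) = 2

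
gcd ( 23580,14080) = 20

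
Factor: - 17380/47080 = -79/214= - 2^(- 1)* 79^1*107^ (-1) 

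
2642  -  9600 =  - 6958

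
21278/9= 2364 + 2/9 = 2364.22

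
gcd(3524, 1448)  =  4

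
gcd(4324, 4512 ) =188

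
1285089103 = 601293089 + 683796014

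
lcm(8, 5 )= 40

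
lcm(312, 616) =24024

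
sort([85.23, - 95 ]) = [  -  95,  85.23]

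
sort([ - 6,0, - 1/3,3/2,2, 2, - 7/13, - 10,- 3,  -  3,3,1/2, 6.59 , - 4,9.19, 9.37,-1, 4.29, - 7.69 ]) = [  -  10, - 7.69 , - 6,  -  4, - 3, - 3,-1, - 7/13, - 1/3,  0,1/2,3/2,  2,2,3,4.29,6.59,9.19,9.37] 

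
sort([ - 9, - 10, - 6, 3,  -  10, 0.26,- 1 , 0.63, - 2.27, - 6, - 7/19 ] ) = [ - 10,  -  10,-9,-6, - 6, - 2.27,- 1 , - 7/19, 0.26,  0.63,  3]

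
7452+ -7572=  - 120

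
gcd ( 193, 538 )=1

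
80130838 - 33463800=46667038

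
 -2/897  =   - 2/897 = - 0.00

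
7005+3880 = 10885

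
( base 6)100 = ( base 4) 210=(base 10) 36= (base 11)33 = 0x24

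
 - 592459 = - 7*84637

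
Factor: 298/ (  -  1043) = -2^1*7^(- 1 )=-  2/7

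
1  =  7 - 6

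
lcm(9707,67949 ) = 67949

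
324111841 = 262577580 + 61534261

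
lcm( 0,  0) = 0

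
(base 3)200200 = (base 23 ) LL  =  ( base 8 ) 770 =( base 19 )17A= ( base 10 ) 504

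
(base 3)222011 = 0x2c2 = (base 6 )3134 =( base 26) 114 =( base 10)706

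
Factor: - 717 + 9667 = 8950 = 2^1*5^2 * 179^1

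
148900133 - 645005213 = - 496105080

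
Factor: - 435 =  - 3^1*5^1*29^1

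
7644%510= 504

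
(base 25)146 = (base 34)lh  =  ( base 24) 16b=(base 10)731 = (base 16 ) 2db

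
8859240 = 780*11358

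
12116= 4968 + 7148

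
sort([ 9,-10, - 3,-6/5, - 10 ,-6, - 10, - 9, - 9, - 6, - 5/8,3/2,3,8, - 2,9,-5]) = [-10,-10,-10,-9, - 9,-6,-6, - 5, - 3, - 2, - 6/5, - 5/8,3/2, 3, 8,9, 9] 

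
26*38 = 988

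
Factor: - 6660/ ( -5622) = 1110/937 = 2^1*3^1 * 5^1*37^1*937^(- 1)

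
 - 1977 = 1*( - 1977)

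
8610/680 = 861/68 = 12.66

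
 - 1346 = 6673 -8019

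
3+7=10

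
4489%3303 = 1186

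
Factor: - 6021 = - 3^3*223^1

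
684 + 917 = 1601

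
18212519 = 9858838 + 8353681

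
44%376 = 44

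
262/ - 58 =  - 131/29 = - 4.52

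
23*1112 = 25576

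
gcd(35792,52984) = 8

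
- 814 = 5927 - 6741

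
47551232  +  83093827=130645059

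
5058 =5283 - 225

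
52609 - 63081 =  - 10472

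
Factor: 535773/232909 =3^1 *7^1 *31^1 * 283^( - 1) =651/283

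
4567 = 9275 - 4708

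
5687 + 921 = 6608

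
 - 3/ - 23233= 3/23233= 0.00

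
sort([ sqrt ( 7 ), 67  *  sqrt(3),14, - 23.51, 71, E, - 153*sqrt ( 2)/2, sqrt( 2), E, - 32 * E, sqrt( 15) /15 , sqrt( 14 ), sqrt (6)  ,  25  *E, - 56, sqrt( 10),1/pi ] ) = [ -153*sqrt( 2) /2, - 32*E, - 56, - 23.51, sqrt( 15) /15, 1/pi, sqrt(2), sqrt ( 6),  sqrt( 7), E,E, sqrt( 10 ), sqrt( 14 ), 14, 25 * E, 71, 67*sqrt( 3) ] 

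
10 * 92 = 920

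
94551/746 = 94551/746 = 126.74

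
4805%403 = 372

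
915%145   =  45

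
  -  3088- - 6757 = 3669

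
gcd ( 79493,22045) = 1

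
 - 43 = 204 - 247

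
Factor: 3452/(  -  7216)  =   -2^ ( - 2 )*11^ ( - 1)*41^( -1 )*863^1=-863/1804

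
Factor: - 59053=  - 59053^1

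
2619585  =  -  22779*( - 115)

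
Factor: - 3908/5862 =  - 2^1*3^(-1) =- 2/3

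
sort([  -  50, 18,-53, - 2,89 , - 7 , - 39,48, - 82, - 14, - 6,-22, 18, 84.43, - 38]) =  [ - 82, - 53, - 50, - 39 ,  -  38, - 22, - 14,- 7, - 6,-2,18,18, 48,84.43,89 ]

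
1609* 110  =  176990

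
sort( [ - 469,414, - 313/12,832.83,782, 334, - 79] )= [ - 469, - 79,  -  313/12, 334, 414, 782, 832.83]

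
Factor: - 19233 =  - 3^2*2137^1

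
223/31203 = 223/31203= 0.01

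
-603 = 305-908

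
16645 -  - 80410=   97055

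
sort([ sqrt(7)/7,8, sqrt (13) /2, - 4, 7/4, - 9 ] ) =[-9,-4, sqrt( 7 )/7,7/4, sqrt( 13 ) /2, 8]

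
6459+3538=9997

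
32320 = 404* 80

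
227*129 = 29283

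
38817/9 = 4313 = 4313.00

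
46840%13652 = 5884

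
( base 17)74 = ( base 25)4N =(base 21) 5I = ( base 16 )7b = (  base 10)123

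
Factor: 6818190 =2^1 * 3^1* 5^1*17^1*29^1*461^1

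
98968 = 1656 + 97312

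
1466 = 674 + 792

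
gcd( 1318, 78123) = 1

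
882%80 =2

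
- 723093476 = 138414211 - 861507687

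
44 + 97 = 141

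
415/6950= 83/1390   =  0.06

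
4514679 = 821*5499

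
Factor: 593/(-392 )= -2^( - 3)*7^(-2)*593^1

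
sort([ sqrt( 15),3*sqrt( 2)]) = [ sqrt( 15 ) , 3*sqrt( 2)]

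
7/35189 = 1/5027 = 0.00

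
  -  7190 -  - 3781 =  - 3409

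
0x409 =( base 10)1033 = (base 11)85a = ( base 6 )4441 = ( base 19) 2G7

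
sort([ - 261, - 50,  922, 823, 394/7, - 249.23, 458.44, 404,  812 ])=[ - 261, - 249.23, - 50,  394/7  ,  404,458.44,812,823, 922]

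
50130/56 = 895 + 5/28 = 895.18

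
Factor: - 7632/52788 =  - 12/83 = - 2^2*3^1*83^( - 1)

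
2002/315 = 286/45= 6.36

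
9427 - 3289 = 6138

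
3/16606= 3/16606  =  0.00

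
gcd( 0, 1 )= 1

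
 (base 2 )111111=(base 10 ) 63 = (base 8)77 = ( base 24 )2f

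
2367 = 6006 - 3639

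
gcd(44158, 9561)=1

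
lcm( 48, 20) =240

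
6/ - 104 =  - 3/52 = - 0.06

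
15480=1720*9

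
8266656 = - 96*(-86111 )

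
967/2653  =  967/2653 = 0.36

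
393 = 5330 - 4937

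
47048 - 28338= 18710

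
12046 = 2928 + 9118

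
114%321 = 114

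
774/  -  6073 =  - 774/6073 = -0.13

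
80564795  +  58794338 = 139359133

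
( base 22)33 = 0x45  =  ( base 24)2L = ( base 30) 29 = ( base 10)69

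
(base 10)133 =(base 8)205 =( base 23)5I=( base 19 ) 70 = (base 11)111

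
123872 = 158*784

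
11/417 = 11/417 = 0.03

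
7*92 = 644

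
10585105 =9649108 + 935997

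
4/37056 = 1/9264 = 0.00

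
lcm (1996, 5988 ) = 5988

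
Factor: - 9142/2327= - 2^1*7^1*13^( - 1)*179^( - 1)*653^1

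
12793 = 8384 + 4409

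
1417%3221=1417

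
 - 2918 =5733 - 8651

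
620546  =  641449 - 20903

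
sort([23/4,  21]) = [23/4 , 21 ] 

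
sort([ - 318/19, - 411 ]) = [-411, - 318/19] 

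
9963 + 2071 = 12034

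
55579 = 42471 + 13108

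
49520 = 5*9904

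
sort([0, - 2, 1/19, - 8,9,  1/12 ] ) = [-8,-2,  0, 1/19,  1/12, 9]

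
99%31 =6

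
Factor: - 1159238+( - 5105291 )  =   - 107^1 * 127^1*461^1 = - 6264529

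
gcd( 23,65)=1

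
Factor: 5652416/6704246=91168/108133 = 2^5*7^1* 11^1 * 37^1 *71^ ( -1) * 1523^ (-1 )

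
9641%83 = 13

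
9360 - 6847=2513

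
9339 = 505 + 8834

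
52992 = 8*6624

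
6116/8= 764 + 1/2= 764.50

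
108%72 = 36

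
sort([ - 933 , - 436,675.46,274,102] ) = [ - 933, -436,102 , 274, 675.46 ]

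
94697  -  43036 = 51661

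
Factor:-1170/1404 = - 5/6 = - 2^(-1 )  *3^(- 1) * 5^1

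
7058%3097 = 864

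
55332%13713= 480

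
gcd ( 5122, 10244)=5122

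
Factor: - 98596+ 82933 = - 3^1*  23^1*227^1 = - 15663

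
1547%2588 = 1547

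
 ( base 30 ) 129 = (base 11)801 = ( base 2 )1111001001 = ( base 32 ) u9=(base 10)969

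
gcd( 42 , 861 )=21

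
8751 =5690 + 3061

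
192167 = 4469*43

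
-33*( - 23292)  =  768636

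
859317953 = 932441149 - 73123196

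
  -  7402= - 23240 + 15838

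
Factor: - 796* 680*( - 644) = 2^7*5^1*7^1*17^1*23^1 * 199^1 = 348584320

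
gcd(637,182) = 91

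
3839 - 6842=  - 3003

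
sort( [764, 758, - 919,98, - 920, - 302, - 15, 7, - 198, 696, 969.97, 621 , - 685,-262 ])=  [ - 920,-919, - 685, -302, - 262 , - 198, - 15,7, 98 , 621, 696, 758,764, 969.97 ]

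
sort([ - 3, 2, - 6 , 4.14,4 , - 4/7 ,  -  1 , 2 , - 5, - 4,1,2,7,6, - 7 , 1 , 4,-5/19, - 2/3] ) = [ - 7,- 6,-5, - 4  ,-3, - 1,  -  2/3 , - 4/7 , - 5/19,1, 1,2,2,2, 4,  4,4.14 , 6,  7]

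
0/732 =0 =0.00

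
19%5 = 4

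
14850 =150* 99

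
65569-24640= 40929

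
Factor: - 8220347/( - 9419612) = 2^( - 2)*47^1*1231^( - 1)*1913^(- 1)*174901^1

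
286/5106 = 143/2553= 0.06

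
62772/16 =3923+1/4 = 3923.25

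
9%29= 9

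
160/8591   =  160/8591 = 0.02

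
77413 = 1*77413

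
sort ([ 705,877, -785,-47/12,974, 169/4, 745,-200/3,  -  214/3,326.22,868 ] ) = [ - 785, - 214/3,-200/3,-47/12, 169/4  ,  326.22,705,  745,868,877,974 ]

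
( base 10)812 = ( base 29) s0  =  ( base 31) Q6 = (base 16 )32c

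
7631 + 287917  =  295548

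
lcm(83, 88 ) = 7304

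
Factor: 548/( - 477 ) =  - 2^2 *3^( - 2 )*53^( - 1)*137^1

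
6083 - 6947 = -864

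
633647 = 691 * 917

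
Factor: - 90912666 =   -  2^1 * 3^1*13^1 * 787^1*1481^1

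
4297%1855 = 587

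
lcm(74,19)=1406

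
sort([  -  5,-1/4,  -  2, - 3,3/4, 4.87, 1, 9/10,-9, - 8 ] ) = [ - 9, - 8, - 5,  -  3,-2,  -  1/4,3/4, 9/10, 1,4.87 ] 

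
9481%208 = 121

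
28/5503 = 28/5503  =  0.01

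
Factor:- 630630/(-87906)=165/23 = 3^1*5^1*11^1*23^(-1 )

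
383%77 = 75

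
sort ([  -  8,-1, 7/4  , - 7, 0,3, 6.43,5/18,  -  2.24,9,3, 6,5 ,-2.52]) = [  -  8,-7, - 2.52,- 2.24, - 1,0, 5/18,7/4, 3 , 3 , 5, 6,6.43,9 ]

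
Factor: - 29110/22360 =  - 2^( - 2)*13^( - 1) * 41^1*43^ (  -  1)*71^1 = -2911/2236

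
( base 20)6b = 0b10000011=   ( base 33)3W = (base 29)4f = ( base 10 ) 131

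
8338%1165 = 183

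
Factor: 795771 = 3^3* 29473^1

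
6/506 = 3/253=0.01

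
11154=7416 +3738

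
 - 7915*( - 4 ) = 31660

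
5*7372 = 36860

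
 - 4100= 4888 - 8988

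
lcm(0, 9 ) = 0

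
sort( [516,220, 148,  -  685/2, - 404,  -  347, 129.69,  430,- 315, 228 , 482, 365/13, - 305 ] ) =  [ - 404,  -  347, - 685/2,  -  315, - 305, 365/13,129.69 , 148, 220, 228, 430, 482, 516] 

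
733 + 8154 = 8887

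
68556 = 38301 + 30255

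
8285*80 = 662800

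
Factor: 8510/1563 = 2^1*3^( - 1)  *  5^1*23^1 * 37^1 * 521^ ( - 1 )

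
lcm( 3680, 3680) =3680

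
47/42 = 1 + 5/42 = 1.12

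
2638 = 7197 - 4559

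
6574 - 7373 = - 799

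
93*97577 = 9074661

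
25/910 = 5/182 = 0.03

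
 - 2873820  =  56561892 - 59435712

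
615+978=1593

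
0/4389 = 0= 0.00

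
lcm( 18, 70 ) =630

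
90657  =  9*10073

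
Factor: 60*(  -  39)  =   - 2340  =  - 2^2*3^2*5^1*13^1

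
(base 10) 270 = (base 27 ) A0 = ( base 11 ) 226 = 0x10E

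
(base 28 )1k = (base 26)1M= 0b110000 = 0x30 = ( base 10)48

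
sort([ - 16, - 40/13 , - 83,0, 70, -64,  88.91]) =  [  -  83, - 64, - 16,- 40/13,0,70, 88.91]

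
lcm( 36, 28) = 252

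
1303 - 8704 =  - 7401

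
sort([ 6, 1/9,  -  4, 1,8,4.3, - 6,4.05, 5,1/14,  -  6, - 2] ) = [-6, - 6 ,  -  4, - 2, 1/14,1/9, 1,4.05, 4.3,5, 6, 8 ] 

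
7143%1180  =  63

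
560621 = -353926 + 914547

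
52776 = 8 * 6597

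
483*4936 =2384088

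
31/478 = 31/478 = 0.06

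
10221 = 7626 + 2595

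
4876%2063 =750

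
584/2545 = 584/2545 = 0.23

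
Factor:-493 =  - 17^1*29^1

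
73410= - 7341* ( - 10 )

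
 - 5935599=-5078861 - 856738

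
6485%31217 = 6485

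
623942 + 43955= 667897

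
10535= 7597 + 2938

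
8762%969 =41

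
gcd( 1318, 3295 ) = 659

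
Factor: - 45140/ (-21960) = 2^( -1 )*3^( - 2) * 37^1 = 37/18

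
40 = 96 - 56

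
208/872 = 26/109 = 0.24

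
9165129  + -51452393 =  - 42287264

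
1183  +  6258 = 7441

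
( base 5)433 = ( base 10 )118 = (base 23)53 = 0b1110110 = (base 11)a8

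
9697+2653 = 12350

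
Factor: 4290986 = 2^1*7^1 *53^1*5783^1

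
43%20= 3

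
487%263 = 224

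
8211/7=1173 = 1173.00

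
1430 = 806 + 624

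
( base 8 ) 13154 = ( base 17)12eb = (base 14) 2140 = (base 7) 22510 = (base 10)5740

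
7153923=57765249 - 50611326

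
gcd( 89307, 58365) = 9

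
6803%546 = 251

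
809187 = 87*9301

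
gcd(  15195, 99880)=5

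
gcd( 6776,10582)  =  22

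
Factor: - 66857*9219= - 616354683 = -  3^1 * 7^2*439^1*9551^1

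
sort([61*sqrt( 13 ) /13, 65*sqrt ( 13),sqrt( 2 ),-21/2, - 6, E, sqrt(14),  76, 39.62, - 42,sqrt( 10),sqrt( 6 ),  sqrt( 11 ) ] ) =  [ - 42, - 21/2, - 6,sqrt( 2),sqrt (6),E,sqrt(10), sqrt(11 ),sqrt (14),61*sqrt( 13) /13,39.62,76, 65*sqrt( 13) ] 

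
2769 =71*39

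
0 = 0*50365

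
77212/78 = 989 + 35/39 = 989.90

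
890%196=106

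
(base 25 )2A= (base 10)60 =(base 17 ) 39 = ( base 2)111100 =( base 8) 74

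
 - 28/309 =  - 1 + 281/309 = -0.09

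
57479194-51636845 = 5842349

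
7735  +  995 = 8730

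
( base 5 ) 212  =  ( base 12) 49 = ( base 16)39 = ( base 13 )45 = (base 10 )57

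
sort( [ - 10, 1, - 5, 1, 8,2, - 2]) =[ - 10, - 5, - 2, 1,1, 2,  8]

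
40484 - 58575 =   -  18091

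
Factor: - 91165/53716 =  - 2^( - 2 )*5^1*13^(-1)*1033^(-1) * 18233^1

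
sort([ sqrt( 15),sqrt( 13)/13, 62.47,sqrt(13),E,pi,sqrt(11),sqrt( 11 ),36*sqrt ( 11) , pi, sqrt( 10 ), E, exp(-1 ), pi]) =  [ sqrt( 13)/13, exp( - 1 ), E,E , pi, pi,pi,sqrt( 10) , sqrt( 11),sqrt(11),sqrt ( 13 ),sqrt( 15 ),62.47,36*sqrt( 11 )]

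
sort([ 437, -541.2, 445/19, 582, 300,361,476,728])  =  [ - 541.2,  445/19,300 , 361,437, 476,582,728 ]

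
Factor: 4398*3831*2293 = 2^1 * 3^2* 733^1 *1277^1*2293^1 = 38634156234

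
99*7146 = 707454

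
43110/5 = 8622 = 8622.00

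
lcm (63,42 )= 126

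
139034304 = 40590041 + 98444263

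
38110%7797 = 6922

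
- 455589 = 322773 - 778362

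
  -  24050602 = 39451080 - 63501682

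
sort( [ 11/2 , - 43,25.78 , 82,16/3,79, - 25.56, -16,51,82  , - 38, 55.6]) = [-43,  -  38, - 25.56, -16, 16/3,11/2,25.78, 51, 55.6, 79,82,82]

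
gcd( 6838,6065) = 1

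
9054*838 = 7587252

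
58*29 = 1682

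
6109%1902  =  403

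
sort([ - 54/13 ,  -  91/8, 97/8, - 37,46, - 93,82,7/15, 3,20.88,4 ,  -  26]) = [ - 93, - 37,  -  26, - 91/8,-54/13,7/15,3, 4,97/8,20.88,46,82]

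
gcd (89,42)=1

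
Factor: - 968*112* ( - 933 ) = 2^7*3^1*7^1*11^2*311^1= 101152128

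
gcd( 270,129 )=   3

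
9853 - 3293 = 6560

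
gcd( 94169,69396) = 1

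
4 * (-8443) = -33772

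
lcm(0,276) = 0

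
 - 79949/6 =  - 79949/6=- 13324.83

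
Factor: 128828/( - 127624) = -107/106 = - 2^( - 1 ) *53^( - 1) * 107^1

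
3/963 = 1/321=   0.00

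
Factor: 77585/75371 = 5^1*23^ (  -  1)*29^( - 1 )*59^1*113^(  -  1 )*263^1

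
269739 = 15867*17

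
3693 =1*3693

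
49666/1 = 49666 = 49666.00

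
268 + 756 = 1024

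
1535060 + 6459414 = 7994474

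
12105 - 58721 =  - 46616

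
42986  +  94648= 137634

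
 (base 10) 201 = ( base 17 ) be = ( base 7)405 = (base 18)b3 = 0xC9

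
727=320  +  407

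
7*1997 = 13979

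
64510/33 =1954  +  28/33 = 1954.85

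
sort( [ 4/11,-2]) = [  -  2,4/11] 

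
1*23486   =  23486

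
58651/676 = 58651/676 = 86.76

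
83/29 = 2+25/29 = 2.86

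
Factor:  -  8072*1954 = -2^4*977^1*1009^1  =  - 15772688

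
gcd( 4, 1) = 1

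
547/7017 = 547/7017 = 0.08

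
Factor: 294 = 2^1*3^1*7^2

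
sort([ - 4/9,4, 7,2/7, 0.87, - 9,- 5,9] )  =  [ - 9,  -  5 , - 4/9,2/7, 0.87,  4, 7,9]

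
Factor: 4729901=11^1*429991^1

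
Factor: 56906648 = 2^3*1777^1 * 4003^1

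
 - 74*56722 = - 4197428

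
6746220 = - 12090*( -558)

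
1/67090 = 1/67090 = 0.00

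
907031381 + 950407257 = 1857438638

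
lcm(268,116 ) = 7772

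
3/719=3/719 =0.00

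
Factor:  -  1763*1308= -2306004 = -2^2*3^1*41^1 * 43^1 * 109^1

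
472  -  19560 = -19088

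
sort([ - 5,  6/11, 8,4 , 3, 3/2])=[ - 5, 6/11, 3/2, 3, 4, 8 ]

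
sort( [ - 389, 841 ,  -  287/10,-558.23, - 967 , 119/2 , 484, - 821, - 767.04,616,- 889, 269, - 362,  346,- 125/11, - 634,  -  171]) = [  -  967, - 889,-821,  -  767.04, - 634, - 558.23 , - 389, - 362, - 171, - 287/10 , - 125/11, 119/2 , 269,346,484,616,841]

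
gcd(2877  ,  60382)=7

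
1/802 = 1/802 = 0.00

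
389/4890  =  389/4890 = 0.08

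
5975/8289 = 5975/8289 = 0.72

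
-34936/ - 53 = 34936/53 = 659.17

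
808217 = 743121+65096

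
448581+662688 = 1111269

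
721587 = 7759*93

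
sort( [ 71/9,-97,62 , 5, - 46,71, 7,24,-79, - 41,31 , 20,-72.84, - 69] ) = [ - 97,-79,-72.84,  -  69,-46, - 41,5,7, 71/9,20,24, 31,62,71]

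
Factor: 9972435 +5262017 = 2^2*41^1 *92893^1 = 15234452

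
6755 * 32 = 216160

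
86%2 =0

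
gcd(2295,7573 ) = 1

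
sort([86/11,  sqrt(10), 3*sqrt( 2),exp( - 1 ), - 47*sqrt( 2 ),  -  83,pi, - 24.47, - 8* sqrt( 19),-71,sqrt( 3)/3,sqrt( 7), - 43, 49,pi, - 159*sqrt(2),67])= [ - 159*sqrt( 2),-83, - 71, - 47*sqrt( 2), - 43, - 8*sqrt( 19 ), - 24.47,exp (-1 ) , sqrt(3)/3,sqrt( 7),pi,pi, sqrt ( 10), 3 * sqrt( 2), 86/11,49,  67]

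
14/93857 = 14/93857 = 0.00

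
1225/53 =23+6/53 =23.11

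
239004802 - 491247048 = -252242246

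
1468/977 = 1468/977= 1.50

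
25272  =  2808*9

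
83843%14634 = 10673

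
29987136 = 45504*659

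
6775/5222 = 1 + 1553/5222 =1.30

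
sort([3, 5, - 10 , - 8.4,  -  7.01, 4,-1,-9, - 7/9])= [ - 10,-9,- 8.4, - 7.01,  -  1, - 7/9,3,4, 5]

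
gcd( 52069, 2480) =1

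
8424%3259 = 1906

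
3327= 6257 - 2930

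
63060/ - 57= - 1107 + 13/19 =- 1106.32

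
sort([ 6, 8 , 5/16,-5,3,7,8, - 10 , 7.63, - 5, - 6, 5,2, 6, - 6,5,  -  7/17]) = [ - 10,  -  6,  -  6, - 5, - 5,  -  7/17,5/16,2,  3, 5,5,  6, 6,7,7.63, 8 , 8]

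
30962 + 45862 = 76824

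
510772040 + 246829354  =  757601394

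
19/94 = 19/94 = 0.20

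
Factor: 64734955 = 5^1*12946991^1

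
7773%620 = 333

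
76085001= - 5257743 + 81342744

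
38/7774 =19/3887 = 0.00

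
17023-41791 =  - 24768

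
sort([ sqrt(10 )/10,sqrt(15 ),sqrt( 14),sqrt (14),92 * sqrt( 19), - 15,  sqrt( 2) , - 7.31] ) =[ - 15, - 7.31,sqrt (10)/10, sqrt(2),sqrt( 14 ),sqrt (14),sqrt(15), 92 * sqrt( 19 )]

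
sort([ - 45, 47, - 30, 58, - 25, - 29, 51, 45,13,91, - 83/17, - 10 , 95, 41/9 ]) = [ - 45, - 30, - 29 ,- 25, - 10, - 83/17, 41/9, 13,45, 47, 51, 58, 91, 95]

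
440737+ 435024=875761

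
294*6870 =2019780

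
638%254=130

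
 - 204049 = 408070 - 612119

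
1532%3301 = 1532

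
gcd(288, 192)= 96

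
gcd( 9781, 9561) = 1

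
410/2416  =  205/1208 = 0.17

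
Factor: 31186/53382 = 3^ ( - 1)  *  7^( - 1 )*41^(- 1 )*  503^1 =503/861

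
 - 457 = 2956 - 3413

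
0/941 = 0= 0.00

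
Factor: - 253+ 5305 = 2^2*3^1*421^1 = 5052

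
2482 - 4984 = -2502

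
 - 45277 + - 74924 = -120201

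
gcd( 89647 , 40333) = 1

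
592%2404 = 592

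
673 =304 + 369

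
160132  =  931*172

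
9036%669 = 339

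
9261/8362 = 9261/8362 = 1.11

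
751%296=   159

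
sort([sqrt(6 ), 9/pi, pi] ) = [sqrt ( 6) , 9/pi,  pi ] 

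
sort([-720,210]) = [ - 720,210]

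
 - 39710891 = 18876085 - 58586976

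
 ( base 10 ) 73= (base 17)45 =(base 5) 243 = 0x49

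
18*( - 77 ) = -1386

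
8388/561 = 2796/187 = 14.95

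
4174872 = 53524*78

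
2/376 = 1/188=0.01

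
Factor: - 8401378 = -2^1*4200689^1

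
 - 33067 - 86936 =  - 120003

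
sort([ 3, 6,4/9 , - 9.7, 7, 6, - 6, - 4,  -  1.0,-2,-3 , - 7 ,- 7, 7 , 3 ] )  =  [ - 9.7,-7 ,-7,-6, - 4, - 3, - 2,-1.0 , 4/9, 3,3,6,6 , 7 , 7 ]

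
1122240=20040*56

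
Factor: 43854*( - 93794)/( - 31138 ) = 2056621038/15569 = 2^1*3^1*23^1  *2039^1*7309^1 * 15569^(-1) 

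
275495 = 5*55099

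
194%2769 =194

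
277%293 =277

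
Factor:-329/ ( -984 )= 2^(-3)*3^(  -  1)*7^1*41^( - 1)*47^1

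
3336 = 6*556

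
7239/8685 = 2413/2895 = 0.83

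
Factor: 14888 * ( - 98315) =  - 2^3*5^1*7^1 * 53^2*1861^1 = - 1463713720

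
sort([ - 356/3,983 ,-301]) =[ - 301, - 356/3,983] 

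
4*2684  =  10736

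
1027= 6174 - 5147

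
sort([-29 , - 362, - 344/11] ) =[  -  362,  -  344/11, - 29 ] 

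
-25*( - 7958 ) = 198950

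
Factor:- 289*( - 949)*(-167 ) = - 45801587 = - 13^1*17^2 * 73^1*167^1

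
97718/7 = 97718/7 =13959.71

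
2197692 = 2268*969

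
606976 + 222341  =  829317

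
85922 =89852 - 3930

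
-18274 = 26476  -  44750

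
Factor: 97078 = 2^1*48539^1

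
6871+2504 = 9375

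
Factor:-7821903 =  - 3^1*2607301^1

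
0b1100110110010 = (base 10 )6578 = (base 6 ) 50242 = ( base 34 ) 5ng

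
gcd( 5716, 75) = 1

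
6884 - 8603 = - 1719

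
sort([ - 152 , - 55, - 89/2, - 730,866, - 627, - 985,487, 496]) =[ - 985, - 730, - 627, - 152, - 55, - 89/2, 487,496,866]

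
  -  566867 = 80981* (-7 )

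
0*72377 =0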